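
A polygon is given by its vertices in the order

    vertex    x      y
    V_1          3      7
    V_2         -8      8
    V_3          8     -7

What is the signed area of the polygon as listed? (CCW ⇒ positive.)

Σ = (80) + (-8) + (77) = 149
Signed area = Σ/2 = 74.5 (positive ⇒ counter-clockwise traversal).

74.5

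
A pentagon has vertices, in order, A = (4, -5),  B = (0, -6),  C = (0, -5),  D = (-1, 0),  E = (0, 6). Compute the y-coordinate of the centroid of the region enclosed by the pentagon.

-229/177

Apply the shoelace formula. First the cross-terms c_i = x_i·y_{i+1} − x_{i+1}·y_i:
  -24, 0, -5, -6, -24  ⇒  2A = -59, A = -29.5.
Then Σ (y_i + y_{i+1})·c_i = 229, so ȳ = 229 / (6·(-29.5)) = -229/177.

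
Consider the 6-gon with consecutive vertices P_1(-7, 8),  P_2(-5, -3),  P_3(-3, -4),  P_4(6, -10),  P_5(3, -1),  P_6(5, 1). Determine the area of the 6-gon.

102.5

Apply Gauss's area formula: 2A = Σ (x_i·y_{i+1} − x_{i+1}·y_i), indices taken mod 6.
Σ = (61) + (11) + (54) + (24) + (8) + (47) = 205
Area = |Σ|/2 = 102.5.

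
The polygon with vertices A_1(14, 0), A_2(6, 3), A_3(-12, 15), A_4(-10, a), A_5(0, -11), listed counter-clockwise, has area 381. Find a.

Write out the shoelace sum; only the two edges meeting at A_4 involve a:
2·Area = [((-12)·a − (-10)·15) + ((-10)·(-11) − 0·a)] + 322
       = -12·a + 582 = 762
⇒ a = -15.

-15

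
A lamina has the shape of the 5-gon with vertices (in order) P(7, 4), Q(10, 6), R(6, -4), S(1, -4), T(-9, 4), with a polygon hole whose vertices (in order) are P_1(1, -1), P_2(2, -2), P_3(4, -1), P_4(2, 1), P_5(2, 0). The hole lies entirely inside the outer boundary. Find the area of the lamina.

91

Outer boundary:
Apply the shoelace (surveyor's) formula: 2A = Σ (x_i·y_{i+1} − x_{i+1}·y_i), indices taken mod 5.
P→Q: (7)(6) − (10)(4) = 2
Q→R: (10)(-4) − (6)(6) = -76
R→S: (6)(-4) − (1)(-4) = -20
S→T: (1)(4) − (-9)(-4) = -32
T→P: (-9)(4) − (7)(4) = -64
Σ = -190
Area = |Σ|/2 = 95.
Hole:
P_1→P_2: (1)(-2) − (2)(-1) = 0
P_2→P_3: (2)(-1) − (4)(-2) = 6
P_3→P_4: (4)(1) − (2)(-1) = 6
P_4→P_5: (2)(0) − (2)(1) = -2
P_5→P_1: (2)(-1) − (1)(0) = -2
Σ = 8
Area = |Σ|/2 = 4.
Net area = 95 − 4 = 91.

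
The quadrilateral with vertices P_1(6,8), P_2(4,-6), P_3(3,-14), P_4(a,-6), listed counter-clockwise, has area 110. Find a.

The doubled signed area Σ (x_i y_{i+1} − x_{i+1} y_i) is linear in a.
With a=0 it equals -88; the coefficient of a is 22 (from the two edges through P_4).
So 22·a + -88 = 2·110 = 220 ⇒ a = 14.

14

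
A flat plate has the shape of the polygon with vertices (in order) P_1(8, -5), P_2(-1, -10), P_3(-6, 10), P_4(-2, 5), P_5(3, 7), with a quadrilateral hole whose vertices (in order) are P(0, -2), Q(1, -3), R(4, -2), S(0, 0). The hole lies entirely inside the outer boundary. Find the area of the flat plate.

126.5

Outer boundary:
Apply Gauss's area formula: 2A = Σ (x_i·y_{i+1} − x_{i+1}·y_i), indices taken mod 5.
Σ = (-85) + (-70) + (-10) + (-29) + (-71) = -265
Area = |Σ|/2 = 132.5.
Hole:
Σ = (2) + (10) + (0) + (0) = 12
Area = |Σ|/2 = 6.
Net area = 132.5 − 6 = 126.5.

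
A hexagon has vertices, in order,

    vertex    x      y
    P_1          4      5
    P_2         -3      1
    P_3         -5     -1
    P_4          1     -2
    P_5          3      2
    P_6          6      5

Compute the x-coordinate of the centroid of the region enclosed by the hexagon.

Apply Gauss's area formula. First the cross-terms c_i = x_i·y_{i+1} − x_{i+1}·y_i:
  19, 8, 11, 8, 3, 10  ⇒  2A = 59, A = 29.5.
Then Σ (x_i + x_{i+1})·c_i = 70, so x̄ = 70 / (6·29.5) = 70/177.

70/177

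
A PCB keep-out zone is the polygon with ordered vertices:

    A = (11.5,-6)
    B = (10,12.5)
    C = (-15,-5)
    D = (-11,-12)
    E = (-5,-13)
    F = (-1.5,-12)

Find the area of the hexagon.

Σ = (203.75) + (137.5) + (125) + (83) + (40.5) + (147) = 736.75
Area = |Σ|/2 = 368.375.

368.375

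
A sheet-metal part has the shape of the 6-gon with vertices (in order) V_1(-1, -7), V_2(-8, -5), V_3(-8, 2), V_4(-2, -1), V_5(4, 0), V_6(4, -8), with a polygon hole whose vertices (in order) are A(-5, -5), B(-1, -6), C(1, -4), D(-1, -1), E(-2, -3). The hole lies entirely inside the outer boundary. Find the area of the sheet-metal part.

66.5

Outer boundary:
Σ = (-51) + (-56) + (12) + (4) + (-32) + (-36) = -159
Area = |Σ|/2 = 79.5.
Hole:
Apply the shoelace formula: 2A = Σ (x_i·y_{i+1} − x_{i+1}·y_i), indices taken mod 5.
A→B: (-5)(-6) − (-1)(-5) = 25
B→C: (-1)(-4) − (1)(-6) = 10
C→D: (1)(-1) − (-1)(-4) = -5
D→E: (-1)(-3) − (-2)(-1) = 1
E→A: (-2)(-5) − (-5)(-3) = -5
Σ = 26
Area = |Σ|/2 = 13.
Net area = 79.5 − 13 = 66.5.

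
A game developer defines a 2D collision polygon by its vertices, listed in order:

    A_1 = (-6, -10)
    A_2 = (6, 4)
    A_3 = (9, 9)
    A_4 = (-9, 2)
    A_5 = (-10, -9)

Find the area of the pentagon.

150

Σ = (36) + (18) + (99) + (101) + (46) = 300
Area = |Σ|/2 = 150.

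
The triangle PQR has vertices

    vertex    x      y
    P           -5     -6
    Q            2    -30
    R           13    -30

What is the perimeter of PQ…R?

66

|PQ| = √((7)² + (-24)²) = √625 = 25
|QR| = √((11)² + (0)²) = √121 = 11
|RP| = √((-18)² + (24)²) = √900 = 30
Perimeter = 25 + 11 + 30 = 66.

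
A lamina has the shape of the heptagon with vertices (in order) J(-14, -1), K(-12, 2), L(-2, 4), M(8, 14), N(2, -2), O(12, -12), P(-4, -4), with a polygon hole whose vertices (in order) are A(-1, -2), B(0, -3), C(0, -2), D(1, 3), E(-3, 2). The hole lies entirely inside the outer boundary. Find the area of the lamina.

156

Outer boundary:
Apply the shoelace (surveyor's) formula: 2A = Σ (x_i·y_{i+1} − x_{i+1}·y_i), indices taken mod 7.
Σ = (-40) + (-44) + (-60) + (-44) + (0) + (-96) + (-52) = -336
Area = |Σ|/2 = 168.
Hole:
Apply Gauss's area formula: 2A = Σ (x_i·y_{i+1} − x_{i+1}·y_i), indices taken mod 5.
A→B: (-1)(-3) − (0)(-2) = 3
B→C: (0)(-2) − (0)(-3) = 0
C→D: (0)(3) − (1)(-2) = 2
D→E: (1)(2) − (-3)(3) = 11
E→A: (-3)(-2) − (-1)(2) = 8
Σ = 24
Area = |Σ|/2 = 12.
Net area = 168 − 12 = 156.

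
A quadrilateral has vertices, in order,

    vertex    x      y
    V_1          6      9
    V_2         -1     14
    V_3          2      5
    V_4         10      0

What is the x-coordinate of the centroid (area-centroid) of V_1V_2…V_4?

Apply the shoelace formula. First the cross-terms c_i = x_i·y_{i+1} − x_{i+1}·y_i:
  93, -33, -50, 90  ⇒  2A = 100, A = 50.
Then Σ (x_i + x_{i+1})·c_i = 1272, so x̄ = 1272 / (6·50) = 4.24.

4.24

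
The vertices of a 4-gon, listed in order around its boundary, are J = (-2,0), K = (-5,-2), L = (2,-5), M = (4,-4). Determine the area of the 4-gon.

Σ = (4) + (29) + (12) + (-8) = 37
Area = |Σ|/2 = 18.5.

18.5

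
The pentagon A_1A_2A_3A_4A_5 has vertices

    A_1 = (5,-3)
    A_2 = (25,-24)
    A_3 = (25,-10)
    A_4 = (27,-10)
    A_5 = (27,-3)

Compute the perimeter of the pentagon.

|A_1A_2| = √((20)² + (-21)²) = √841 = 29
|A_2A_3| = √((0)² + (14)²) = √196 = 14
|A_3A_4| = √((2)² + (0)²) = √4 = 2
|A_4A_5| = √((0)² + (7)²) = √49 = 7
|A_5A_1| = √((-22)² + (0)²) = √484 = 22
Perimeter = 29 + 14 + 2 + 7 + 22 = 74.

74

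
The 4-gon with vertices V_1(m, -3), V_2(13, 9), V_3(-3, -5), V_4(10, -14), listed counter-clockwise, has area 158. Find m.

Write out the shoelace sum; only the two edges meeting at V_1 involve m:
2·Area = [(10·(-3) − m·(-14)) + (m·9 − 13·(-3))] + 54
       = 23·m + 63 = 316
⇒ m = 11.

11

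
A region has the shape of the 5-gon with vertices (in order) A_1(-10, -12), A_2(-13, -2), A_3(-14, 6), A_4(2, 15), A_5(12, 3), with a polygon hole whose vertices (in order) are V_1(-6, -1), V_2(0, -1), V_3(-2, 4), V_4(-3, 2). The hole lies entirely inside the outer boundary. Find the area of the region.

362.5

Outer boundary:
Apply the shoelace formula: 2A = Σ (x_i·y_{i+1} − x_{i+1}·y_i), indices taken mod 5.
A_1→A_2: (-10)(-2) − (-13)(-12) = -136
A_2→A_3: (-13)(6) − (-14)(-2) = -106
A_3→A_4: (-14)(15) − (2)(6) = -222
A_4→A_5: (2)(3) − (12)(15) = -174
A_5→A_1: (12)(-12) − (-10)(3) = -114
Σ = -752
Area = |Σ|/2 = 376.
Hole:
Apply Gauss's area formula: 2A = Σ (x_i·y_{i+1} − x_{i+1}·y_i), indices taken mod 4.
Cross-terms: 6, -2, 8, 15  ⇒  Σ = 27
Area = |Σ|/2 = 13.5.
Net area = 376 − 13.5 = 362.5.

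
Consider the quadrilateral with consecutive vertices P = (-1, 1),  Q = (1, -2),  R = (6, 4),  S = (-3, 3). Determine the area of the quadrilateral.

23.5

Apply the shoelace (surveyor's) formula: 2A = Σ (x_i·y_{i+1} − x_{i+1}·y_i), indices taken mod 4.
Σ = (1) + (16) + (30) + (0) = 47
Area = |Σ|/2 = 23.5.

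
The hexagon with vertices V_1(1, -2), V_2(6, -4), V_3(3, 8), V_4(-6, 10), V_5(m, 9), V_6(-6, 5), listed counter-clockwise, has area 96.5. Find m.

Write out the shoelace sum; only the two edges meeting at V_5 involve m:
2·Area = [((-6)·9 − m·10) + (m·5 − (-6)·9)] + 153
       = -5·m + 153 = 193
⇒ m = -8.

-8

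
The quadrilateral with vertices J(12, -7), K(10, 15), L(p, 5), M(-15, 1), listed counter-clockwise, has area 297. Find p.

-9

The doubled signed area Σ (x_i y_{i+1} − x_{i+1} y_i) is linear in p.
With p=0 it equals 468; the coefficient of p is -14 (from the two edges through L).
So -14·p + 468 = 2·297 = 594 ⇒ p = -9.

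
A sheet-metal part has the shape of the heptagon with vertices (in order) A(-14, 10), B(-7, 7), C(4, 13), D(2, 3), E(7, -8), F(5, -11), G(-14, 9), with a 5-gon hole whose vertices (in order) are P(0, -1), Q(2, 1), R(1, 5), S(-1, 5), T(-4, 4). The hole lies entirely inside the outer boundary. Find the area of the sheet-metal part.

158.5

Outer boundary:
Apply the shoelace (surveyor's) formula: 2A = Σ (x_i·y_{i+1} − x_{i+1}·y_i), indices taken mod 7.
Cross-terms: -28, -119, -14, -37, -37, -109, -14  ⇒  Σ = -358
Area = |Σ|/2 = 179.
Hole:
Apply the surveyor's formula: 2A = Σ (x_i·y_{i+1} − x_{i+1}·y_i), indices taken mod 5.
P→Q: (0)(1) − (2)(-1) = 2
Q→R: (2)(5) − (1)(1) = 9
R→S: (1)(5) − (-1)(5) = 10
S→T: (-1)(4) − (-4)(5) = 16
T→P: (-4)(-1) − (0)(4) = 4
Σ = 41
Area = |Σ|/2 = 20.5.
Net area = 179 − 20.5 = 158.5.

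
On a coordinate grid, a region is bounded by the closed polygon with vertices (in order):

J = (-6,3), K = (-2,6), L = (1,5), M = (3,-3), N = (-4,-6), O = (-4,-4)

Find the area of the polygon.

69

Σ = (-30) + (-16) + (-18) + (-30) + (-8) + (-36) = -138
Area = |Σ|/2 = 69.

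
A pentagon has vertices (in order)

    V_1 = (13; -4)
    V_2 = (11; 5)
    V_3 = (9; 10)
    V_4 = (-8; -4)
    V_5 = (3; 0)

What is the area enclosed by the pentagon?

Apply the shoelace formula: 2A = Σ (x_i·y_{i+1} − x_{i+1}·y_i), indices taken mod 5.
Σ = (109) + (65) + (44) + (12) + (-12) = 218
Area = |Σ|/2 = 109.

109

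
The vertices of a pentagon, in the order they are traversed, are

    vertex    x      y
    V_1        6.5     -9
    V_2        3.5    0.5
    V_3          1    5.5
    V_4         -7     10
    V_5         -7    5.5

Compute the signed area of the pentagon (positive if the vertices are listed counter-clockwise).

80.375

Apply Gauss's area formula: 2A = Σ (x_i·y_{i+1} − x_{i+1}·y_i), indices taken mod 5.
Σ = (34.75) + (18.75) + (48.5) + (31.5) + (27.25) = 160.75
Signed area = Σ/2 = 80.375 (positive ⇒ counter-clockwise traversal).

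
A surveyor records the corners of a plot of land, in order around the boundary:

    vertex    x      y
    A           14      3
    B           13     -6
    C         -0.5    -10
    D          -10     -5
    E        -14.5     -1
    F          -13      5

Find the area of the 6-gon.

305.25

Apply Gauss's area formula: 2A = Σ (x_i·y_{i+1} − x_{i+1}·y_i), indices taken mod 6.
Cross-terms: -123, -133, -97.5, -62.5, -85.5, -109  ⇒  Σ = -610.5
Area = |Σ|/2 = 305.25.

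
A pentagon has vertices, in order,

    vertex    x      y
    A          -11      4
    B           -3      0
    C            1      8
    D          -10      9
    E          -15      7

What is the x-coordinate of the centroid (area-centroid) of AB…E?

Apply the shoelace (surveyor's) formula. First the cross-terms c_i = x_i·y_{i+1} − x_{i+1}·y_i:
  12, -24, 89, 65, 17  ⇒  2A = 159, A = 79.5.
Then Σ (x_i + x_{i+1})·c_i = -2988, so x̄ = -2988 / (6·79.5) = -332/53.

-332/53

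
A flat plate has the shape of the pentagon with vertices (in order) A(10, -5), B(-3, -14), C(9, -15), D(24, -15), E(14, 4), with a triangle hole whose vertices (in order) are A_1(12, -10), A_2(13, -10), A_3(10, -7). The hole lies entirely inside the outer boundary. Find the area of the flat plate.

217

Outer boundary:
Apply Gauss's area formula: 2A = Σ (x_i·y_{i+1} − x_{i+1}·y_i), indices taken mod 5.
A→B: (10)(-14) − (-3)(-5) = -155
B→C: (-3)(-15) − (9)(-14) = 171
C→D: (9)(-15) − (24)(-15) = 225
D→E: (24)(4) − (14)(-15) = 306
E→A: (14)(-5) − (10)(4) = -110
Σ = 437
Area = |Σ|/2 = 218.5.
Hole:
Apply Gauss's area formula: 2A = Σ (x_i·y_{i+1} − x_{i+1}·y_i), indices taken mod 3.
Σ = (10) + (9) + (-16) = 3
Area = |Σ|/2 = 1.5.
Net area = 218.5 − 1.5 = 217.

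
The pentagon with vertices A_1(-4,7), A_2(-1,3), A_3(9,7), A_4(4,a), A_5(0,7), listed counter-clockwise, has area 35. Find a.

9

The doubled signed area Σ (x_i y_{i+1} − x_{i+1} y_i) is linear in a.
With a=0 it equals -11; the coefficient of a is 9 (from the two edges through A_4).
So 9·a + -11 = 2·35 = 70 ⇒ a = 9.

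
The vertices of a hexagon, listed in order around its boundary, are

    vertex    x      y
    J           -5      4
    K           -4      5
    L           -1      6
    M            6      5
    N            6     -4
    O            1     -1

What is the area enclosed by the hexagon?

63

Apply the shoelace (surveyor's) formula: 2A = Σ (x_i·y_{i+1} − x_{i+1}·y_i), indices taken mod 6.
Cross-terms: -9, -19, -41, -54, -2, -1  ⇒  Σ = -126
Area = |Σ|/2 = 63.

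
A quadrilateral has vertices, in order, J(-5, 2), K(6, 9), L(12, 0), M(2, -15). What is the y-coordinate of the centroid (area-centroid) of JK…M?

Apply the surveyor's formula. First the cross-terms c_i = x_i·y_{i+1} − x_{i+1}·y_i:
  -57, -108, -180, -71  ⇒  2A = -416, A = -208.
Then Σ (y_i + y_{i+1})·c_i = 2024, so ȳ = 2024 / (6·(-208)) = -253/156.

-253/156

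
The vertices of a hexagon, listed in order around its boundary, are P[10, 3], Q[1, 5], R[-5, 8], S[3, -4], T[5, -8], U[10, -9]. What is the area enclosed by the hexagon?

113.5

Apply the shoelace (surveyor's) formula: 2A = Σ (x_i·y_{i+1} − x_{i+1}·y_i), indices taken mod 6.
Cross-terms: 47, 33, -4, -4, 35, 120  ⇒  Σ = 227
Area = |Σ|/2 = 113.5.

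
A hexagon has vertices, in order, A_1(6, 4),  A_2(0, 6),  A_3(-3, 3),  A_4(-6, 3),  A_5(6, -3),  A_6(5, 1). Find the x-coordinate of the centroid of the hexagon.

Apply the shoelace (surveyor's) formula. First the cross-terms c_i = x_i·y_{i+1} − x_{i+1}·y_i:
  36, 18, 9, 0, 21, 14  ⇒  2A = 98, A = 49.
Then Σ (x_i + x_{i+1})·c_i = 466, so x̄ = 466 / (6·49) = 233/147.

233/147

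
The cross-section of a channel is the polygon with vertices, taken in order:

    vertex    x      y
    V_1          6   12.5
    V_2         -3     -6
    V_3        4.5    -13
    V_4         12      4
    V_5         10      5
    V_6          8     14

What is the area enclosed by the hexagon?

Apply the shoelace (surveyor's) formula: 2A = Σ (x_i·y_{i+1} − x_{i+1}·y_i), indices taken mod 6.
V_1→V_2: (6)(-6) − (-3)(12.5) = 1.5
V_2→V_3: (-3)(-13) − (4.5)(-6) = 66
V_3→V_4: (4.5)(4) − (12)(-13) = 174
V_4→V_5: (12)(5) − (10)(4) = 20
V_5→V_6: (10)(14) − (8)(5) = 100
V_6→V_1: (8)(12.5) − (6)(14) = 16
Σ = 377.5
Area = |Σ|/2 = 188.75.

188.75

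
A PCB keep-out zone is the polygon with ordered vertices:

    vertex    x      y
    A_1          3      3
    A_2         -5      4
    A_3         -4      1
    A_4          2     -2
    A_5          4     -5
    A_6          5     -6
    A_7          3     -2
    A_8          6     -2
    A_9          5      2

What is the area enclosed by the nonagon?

44

A_1→A_2: (3)(4) − (-5)(3) = 27
A_2→A_3: (-5)(1) − (-4)(4) = 11
A_3→A_4: (-4)(-2) − (2)(1) = 6
A_4→A_5: (2)(-5) − (4)(-2) = -2
A_5→A_6: (4)(-6) − (5)(-5) = 1
A_6→A_7: (5)(-2) − (3)(-6) = 8
A_7→A_8: (3)(-2) − (6)(-2) = 6
A_8→A_9: (6)(2) − (5)(-2) = 22
A_9→A_1: (5)(3) − (3)(2) = 9
Σ = 88
Area = |Σ|/2 = 44.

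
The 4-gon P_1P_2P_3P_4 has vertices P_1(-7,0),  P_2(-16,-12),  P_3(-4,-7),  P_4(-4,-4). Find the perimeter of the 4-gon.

36

|P_1P_2| = √((-9)² + (-12)²) = √225 = 15
|P_2P_3| = √((12)² + (5)²) = √169 = 13
|P_3P_4| = √((0)² + (3)²) = √9 = 3
|P_4P_1| = √((-3)² + (4)²) = √25 = 5
Perimeter = 15 + 13 + 3 + 5 = 36.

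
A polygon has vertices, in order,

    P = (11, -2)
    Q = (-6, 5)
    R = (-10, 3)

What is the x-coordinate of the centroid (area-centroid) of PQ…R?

Apply Gauss's area formula. First the cross-terms c_i = x_i·y_{i+1} − x_{i+1}·y_i:
  43, 32, -13  ⇒  2A = 62, A = 31.
Then Σ (x_i + x_{i+1})·c_i = -310, so x̄ = -310 / (6·31) = -5/3.

-5/3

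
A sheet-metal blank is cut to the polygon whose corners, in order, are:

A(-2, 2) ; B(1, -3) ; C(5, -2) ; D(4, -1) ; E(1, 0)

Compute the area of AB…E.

Apply the surveyor's formula: 2A = Σ (x_i·y_{i+1} − x_{i+1}·y_i), indices taken mod 5.
Σ = (4) + (13) + (3) + (1) + (2) = 23
Area = |Σ|/2 = 11.5.

11.5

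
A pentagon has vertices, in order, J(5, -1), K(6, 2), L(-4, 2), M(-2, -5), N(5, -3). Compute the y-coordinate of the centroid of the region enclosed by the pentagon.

Apply Gauss's area formula. First the cross-terms c_i = x_i·y_{i+1} − x_{i+1}·y_i:
  16, 20, 24, 31, 10  ⇒  2A = 101, A = 50.5.
Then Σ (y_i + y_{i+1})·c_i = -264, so ȳ = -264 / (6·50.5) = -88/101.

-88/101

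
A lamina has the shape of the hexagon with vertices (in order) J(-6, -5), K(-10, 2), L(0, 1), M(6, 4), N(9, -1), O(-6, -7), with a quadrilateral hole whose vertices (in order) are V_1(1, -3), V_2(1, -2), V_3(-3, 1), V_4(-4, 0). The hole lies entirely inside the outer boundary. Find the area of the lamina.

94.5

Outer boundary:
Apply the shoelace (surveyor's) formula: 2A = Σ (x_i·y_{i+1} − x_{i+1}·y_i), indices taken mod 6.
Σ = (-62) + (-10) + (-6) + (-42) + (-69) + (-12) = -201
Area = |Σ|/2 = 100.5.
Hole:
Cross-terms: 1, -5, 4, 12  ⇒  Σ = 12
Area = |Σ|/2 = 6.
Net area = 100.5 − 6 = 94.5.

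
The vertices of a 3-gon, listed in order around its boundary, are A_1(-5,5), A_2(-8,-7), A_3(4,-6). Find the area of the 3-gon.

70.5

Apply the shoelace formula: 2A = Σ (x_i·y_{i+1} − x_{i+1}·y_i), indices taken mod 3.
Σ = (75) + (76) + (-10) = 141
Area = |Σ|/2 = 70.5.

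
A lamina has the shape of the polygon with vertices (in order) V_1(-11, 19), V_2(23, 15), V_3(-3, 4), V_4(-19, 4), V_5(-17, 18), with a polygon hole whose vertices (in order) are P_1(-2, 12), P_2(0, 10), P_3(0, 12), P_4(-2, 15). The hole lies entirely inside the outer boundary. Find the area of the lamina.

Outer boundary:
Cross-terms: -602, 137, 64, -274, -125  ⇒  Σ = -800
Area = |Σ|/2 = 400.
Hole:
Apply the shoelace (surveyor's) formula: 2A = Σ (x_i·y_{i+1} − x_{i+1}·y_i), indices taken mod 4.
Cross-terms: -20, 0, 24, 6  ⇒  Σ = 10
Area = |Σ|/2 = 5.
Net area = 400 − 5 = 395.

395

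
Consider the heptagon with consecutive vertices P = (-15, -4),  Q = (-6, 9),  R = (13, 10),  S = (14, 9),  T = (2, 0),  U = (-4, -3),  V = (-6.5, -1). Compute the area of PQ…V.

Apply the surveyor's formula: 2A = Σ (x_i·y_{i+1} − x_{i+1}·y_i), indices taken mod 7.
P→Q: (-15)(9) − (-6)(-4) = -159
Q→R: (-6)(10) − (13)(9) = -177
R→S: (13)(9) − (14)(10) = -23
S→T: (14)(0) − (2)(9) = -18
T→U: (2)(-3) − (-4)(0) = -6
U→V: (-4)(-1) − (-6.5)(-3) = -15.5
V→P: (-6.5)(-4) − (-15)(-1) = 11
Σ = -387.5
Area = |Σ|/2 = 193.75.

193.75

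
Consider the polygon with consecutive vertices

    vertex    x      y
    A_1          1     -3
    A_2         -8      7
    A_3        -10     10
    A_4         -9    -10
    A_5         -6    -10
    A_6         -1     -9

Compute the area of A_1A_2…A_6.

A_1→A_2: (1)(7) − (-8)(-3) = -17
A_2→A_3: (-8)(10) − (-10)(7) = -10
A_3→A_4: (-10)(-10) − (-9)(10) = 190
A_4→A_5: (-9)(-10) − (-6)(-10) = 30
A_5→A_6: (-6)(-9) − (-1)(-10) = 44
A_6→A_1: (-1)(-3) − (1)(-9) = 12
Σ = 249
Area = |Σ|/2 = 124.5.

124.5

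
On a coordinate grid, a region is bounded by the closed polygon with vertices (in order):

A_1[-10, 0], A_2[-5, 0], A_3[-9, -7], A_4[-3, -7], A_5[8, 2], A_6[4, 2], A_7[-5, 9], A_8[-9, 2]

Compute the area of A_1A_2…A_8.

Apply Gauss's area formula: 2A = Σ (x_i·y_{i+1} − x_{i+1}·y_i), indices taken mod 8.
A_1→A_2: (-10)(0) − (-5)(0) = 0
A_2→A_3: (-5)(-7) − (-9)(0) = 35
A_3→A_4: (-9)(-7) − (-3)(-7) = 42
A_4→A_5: (-3)(2) − (8)(-7) = 50
A_5→A_6: (8)(2) − (4)(2) = 8
A_6→A_7: (4)(9) − (-5)(2) = 46
A_7→A_8: (-5)(2) − (-9)(9) = 71
A_8→A_1: (-9)(0) − (-10)(2) = 20
Σ = 272
Area = |Σ|/2 = 136.

136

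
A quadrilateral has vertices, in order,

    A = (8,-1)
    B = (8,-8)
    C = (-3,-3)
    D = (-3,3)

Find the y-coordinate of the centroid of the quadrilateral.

-30/13

Apply the shoelace (surveyor's) formula. First the cross-terms c_i = x_i·y_{i+1} − x_{i+1}·y_i:
  -56, -48, -18, -21  ⇒  2A = -143, A = -71.5.
Then Σ (y_i + y_{i+1})·c_i = 990, so ȳ = 990 / (6·(-71.5)) = -30/13.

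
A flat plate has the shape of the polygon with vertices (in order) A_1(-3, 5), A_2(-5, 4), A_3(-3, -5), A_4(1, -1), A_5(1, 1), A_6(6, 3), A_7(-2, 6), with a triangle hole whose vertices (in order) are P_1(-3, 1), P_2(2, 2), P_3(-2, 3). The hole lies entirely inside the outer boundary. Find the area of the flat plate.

49

Outer boundary:
Apply Gauss's area formula: 2A = Σ (x_i·y_{i+1} − x_{i+1}·y_i), indices taken mod 7.
Σ = (13) + (37) + (8) + (2) + (-3) + (42) + (8) = 107
Area = |Σ|/2 = 53.5.
Hole:
Σ = (-8) + (10) + (7) = 9
Area = |Σ|/2 = 4.5.
Net area = 53.5 − 4.5 = 49.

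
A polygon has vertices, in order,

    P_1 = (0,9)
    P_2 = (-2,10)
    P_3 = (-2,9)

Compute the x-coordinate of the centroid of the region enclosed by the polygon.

Apply the shoelace (surveyor's) formula. First the cross-terms c_i = x_i·y_{i+1} − x_{i+1}·y_i:
  18, 2, -18  ⇒  2A = 2, A = 1.
Then Σ (x_i + x_{i+1})·c_i = -8, so x̄ = -8 / (6·1) = -4/3.

-4/3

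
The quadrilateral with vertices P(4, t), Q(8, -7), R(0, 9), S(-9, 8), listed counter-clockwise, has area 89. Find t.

Write out the shoelace sum; only the two edges meeting at P involve t:
2·Area = [((-9)·t − 4·8) + (4·(-7) − 8·t)] + 153
       = -17·t + 93 = 178
⇒ t = -5.

-5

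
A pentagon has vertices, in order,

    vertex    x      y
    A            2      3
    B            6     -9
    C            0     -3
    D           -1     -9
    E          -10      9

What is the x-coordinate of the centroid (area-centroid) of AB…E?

-30/17

Apply the shoelace (surveyor's) formula. First the cross-terms c_i = x_i·y_{i+1} − x_{i+1}·y_i:
  -36, -18, -3, -99, -48  ⇒  2A = -204, A = -102.
Then Σ (x_i + x_{i+1})·c_i = 1080, so x̄ = 1080 / (6·(-102)) = -30/17.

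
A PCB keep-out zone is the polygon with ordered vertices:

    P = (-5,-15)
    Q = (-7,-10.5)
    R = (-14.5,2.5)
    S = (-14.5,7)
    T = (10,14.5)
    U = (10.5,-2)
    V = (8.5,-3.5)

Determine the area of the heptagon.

452.375

Apply the shoelace formula: 2A = Σ (x_i·y_{i+1} − x_{i+1}·y_i), indices taken mod 7.
Cross-terms: -52.5, -169.75, -65.25, -280.25, -172.25, -19.75, -145  ⇒  Σ = -904.75
Area = |Σ|/2 = 452.375.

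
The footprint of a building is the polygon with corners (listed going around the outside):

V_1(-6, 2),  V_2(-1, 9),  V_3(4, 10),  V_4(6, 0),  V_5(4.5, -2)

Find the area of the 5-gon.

Cross-terms: -52, -46, -60, -12, -3  ⇒  Σ = -173
Area = |Σ|/2 = 86.5.

86.5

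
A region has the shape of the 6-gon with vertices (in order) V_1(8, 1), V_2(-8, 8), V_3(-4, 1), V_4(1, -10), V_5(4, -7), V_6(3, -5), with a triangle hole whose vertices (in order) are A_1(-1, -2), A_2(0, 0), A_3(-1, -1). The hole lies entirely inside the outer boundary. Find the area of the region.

Outer boundary:
Apply Gauss's area formula: 2A = Σ (x_i·y_{i+1} − x_{i+1}·y_i), indices taken mod 6.
Cross-terms: 72, 24, 39, 33, 1, 43  ⇒  Σ = 212
Area = |Σ|/2 = 106.
Hole:
Σ = (0) + (0) + (1) = 1
Area = |Σ|/2 = 0.5.
Net area = 106 − 0.5 = 105.5.

105.5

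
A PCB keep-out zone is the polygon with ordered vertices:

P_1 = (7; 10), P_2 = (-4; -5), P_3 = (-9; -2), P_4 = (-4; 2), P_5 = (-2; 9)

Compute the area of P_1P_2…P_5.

Σ = (5) + (-37) + (-26) + (-32) + (-83) = -173
Area = |Σ|/2 = 86.5.

86.5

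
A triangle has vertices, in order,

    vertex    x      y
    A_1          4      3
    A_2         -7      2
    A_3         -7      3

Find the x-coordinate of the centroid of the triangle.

-10/3

Apply the shoelace formula. First the cross-terms c_i = x_i·y_{i+1} − x_{i+1}·y_i:
  29, -7, -33  ⇒  2A = -11, A = -5.5.
Then Σ (x_i + x_{i+1})·c_i = 110, so x̄ = 110 / (6·(-5.5)) = -10/3.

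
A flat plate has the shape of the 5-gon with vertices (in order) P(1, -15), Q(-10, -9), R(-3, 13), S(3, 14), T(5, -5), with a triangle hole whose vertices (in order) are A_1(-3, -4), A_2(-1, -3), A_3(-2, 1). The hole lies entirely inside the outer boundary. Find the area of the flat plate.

271.5

Outer boundary:
Cross-terms: -159, -157, -81, -85, -70  ⇒  Σ = -552
Area = |Σ|/2 = 276.
Hole:
A_1→A_2: (-3)(-3) − (-1)(-4) = 5
A_2→A_3: (-1)(1) − (-2)(-3) = -7
A_3→A_1: (-2)(-4) − (-3)(1) = 11
Σ = 9
Area = |Σ|/2 = 4.5.
Net area = 276 − 4.5 = 271.5.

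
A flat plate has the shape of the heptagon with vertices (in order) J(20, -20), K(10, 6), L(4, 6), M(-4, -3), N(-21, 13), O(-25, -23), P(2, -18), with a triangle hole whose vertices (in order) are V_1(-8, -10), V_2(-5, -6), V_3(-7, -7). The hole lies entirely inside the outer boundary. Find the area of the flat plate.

Outer boundary:
Cross-terms: 320, 36, 12, -115, 808, 496, 320  ⇒  Σ = 1877
Area = |Σ|/2 = 938.5.
Hole:
Cross-terms: -2, -7, 14  ⇒  Σ = 5
Area = |Σ|/2 = 2.5.
Net area = 938.5 − 2.5 = 936.

936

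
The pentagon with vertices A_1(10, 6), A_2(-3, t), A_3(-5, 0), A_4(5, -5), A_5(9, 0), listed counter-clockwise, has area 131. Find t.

8

Write out the shoelace sum; only the two edges meeting at A_2 involve t:
2·Area = [(10·t − (-3)·6) + ((-3)·0 − (-5)·t)] + 124
       = 15·t + 142 = 262
⇒ t = 8.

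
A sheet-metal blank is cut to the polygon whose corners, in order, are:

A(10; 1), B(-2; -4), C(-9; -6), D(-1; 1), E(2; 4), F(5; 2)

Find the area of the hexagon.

Apply the shoelace formula: 2A = Σ (x_i·y_{i+1} − x_{i+1}·y_i), indices taken mod 6.
Cross-terms: -38, -24, -15, -6, -16, -15  ⇒  Σ = -114
Area = |Σ|/2 = 57.

57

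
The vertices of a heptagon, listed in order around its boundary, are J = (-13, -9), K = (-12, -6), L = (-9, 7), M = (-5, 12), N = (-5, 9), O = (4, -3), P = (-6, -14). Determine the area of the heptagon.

Apply the shoelace (surveyor's) formula: 2A = Σ (x_i·y_{i+1} − x_{i+1}·y_i), indices taken mod 7.
Cross-terms: -30, -138, -73, 15, -21, -74, -128  ⇒  Σ = -449
Area = |Σ|/2 = 224.5.

224.5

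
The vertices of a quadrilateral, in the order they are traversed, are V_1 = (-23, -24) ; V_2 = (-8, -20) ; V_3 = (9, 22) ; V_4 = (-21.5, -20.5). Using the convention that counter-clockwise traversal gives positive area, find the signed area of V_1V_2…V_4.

302.5

Apply Gauss's area formula: 2A = Σ (x_i·y_{i+1} − x_{i+1}·y_i), indices taken mod 4.
V_1→V_2: (-23)(-20) − (-8)(-24) = 268
V_2→V_3: (-8)(22) − (9)(-20) = 4
V_3→V_4: (9)(-20.5) − (-21.5)(22) = 288.5
V_4→V_1: (-21.5)(-24) − (-23)(-20.5) = 44.5
Σ = 605
Signed area = Σ/2 = 302.5 (positive ⇒ counter-clockwise traversal).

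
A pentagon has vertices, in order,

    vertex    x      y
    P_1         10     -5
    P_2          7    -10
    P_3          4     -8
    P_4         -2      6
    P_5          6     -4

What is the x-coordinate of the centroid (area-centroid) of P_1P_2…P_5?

1217/273

Apply the shoelace formula. First the cross-terms c_i = x_i·y_{i+1} − x_{i+1}·y_i:
  -65, -16, 8, -28, 10  ⇒  2A = -91, A = -45.5.
Then Σ (x_i + x_{i+1})·c_i = -1217, so x̄ = -1217 / (6·(-45.5)) = 1217/273.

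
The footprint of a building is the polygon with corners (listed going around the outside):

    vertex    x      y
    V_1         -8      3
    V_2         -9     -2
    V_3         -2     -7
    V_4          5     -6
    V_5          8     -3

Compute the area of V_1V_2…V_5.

Cross-terms: 43, 59, 47, 33, 0  ⇒  Σ = 182
Area = |Σ|/2 = 91.

91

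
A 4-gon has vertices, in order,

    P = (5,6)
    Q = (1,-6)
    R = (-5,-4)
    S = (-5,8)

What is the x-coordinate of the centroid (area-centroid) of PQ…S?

-13/15

Apply the shoelace formula. First the cross-terms c_i = x_i·y_{i+1} − x_{i+1}·y_i:
  -36, -34, -60, -70  ⇒  2A = -200, A = -100.
Then Σ (x_i + x_{i+1})·c_i = 520, so x̄ = 520 / (6·(-100)) = -13/15.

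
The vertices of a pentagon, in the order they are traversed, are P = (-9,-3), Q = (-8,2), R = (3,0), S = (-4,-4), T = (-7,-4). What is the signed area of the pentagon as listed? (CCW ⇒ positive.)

-43.5

Apply Gauss's area formula: 2A = Σ (x_i·y_{i+1} − x_{i+1}·y_i), indices taken mod 5.
Σ = (-42) + (-6) + (-12) + (-12) + (-15) = -87
Signed area = Σ/2 = -43.5 (negative ⇒ clockwise traversal).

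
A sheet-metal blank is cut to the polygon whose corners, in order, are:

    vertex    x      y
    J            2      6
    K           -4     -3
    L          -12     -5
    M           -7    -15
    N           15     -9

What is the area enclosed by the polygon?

Cross-terms: 18, -16, 145, 288, 108  ⇒  Σ = 543
Area = |Σ|/2 = 271.5.

271.5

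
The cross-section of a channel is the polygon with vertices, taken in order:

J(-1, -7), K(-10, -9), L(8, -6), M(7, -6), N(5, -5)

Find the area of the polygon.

10

Apply the surveyor's formula: 2A = Σ (x_i·y_{i+1} − x_{i+1}·y_i), indices taken mod 5.
Cross-terms: -61, 132, -6, -5, -40  ⇒  Σ = 20
Area = |Σ|/2 = 10.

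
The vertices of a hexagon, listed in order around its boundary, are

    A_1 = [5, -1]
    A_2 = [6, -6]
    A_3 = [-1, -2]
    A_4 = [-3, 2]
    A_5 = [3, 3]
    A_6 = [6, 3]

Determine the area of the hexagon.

47.5

Apply Gauss's area formula: 2A = Σ (x_i·y_{i+1} − x_{i+1}·y_i), indices taken mod 6.
Σ = (-24) + (-18) + (-8) + (-15) + (-9) + (-21) = -95
Area = |Σ|/2 = 47.5.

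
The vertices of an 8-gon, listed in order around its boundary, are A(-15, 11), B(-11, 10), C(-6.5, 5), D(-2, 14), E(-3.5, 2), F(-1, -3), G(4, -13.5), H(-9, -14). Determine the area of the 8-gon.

251.75

Apply the surveyor's formula: 2A = Σ (x_i·y_{i+1} − x_{i+1}·y_i), indices taken mod 8.
Σ = (-29) + (10) + (-81) + (45) + (12.5) + (25.5) + (-177.5) + (-309) = -503.5
Area = |Σ|/2 = 251.75.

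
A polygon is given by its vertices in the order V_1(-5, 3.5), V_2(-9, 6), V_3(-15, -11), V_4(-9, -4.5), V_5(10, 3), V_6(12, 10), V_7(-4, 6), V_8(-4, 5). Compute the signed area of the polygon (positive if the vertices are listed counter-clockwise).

Apply the shoelace formula: 2A = Σ (x_i·y_{i+1} − x_{i+1}·y_i), indices taken mod 8.
V_1→V_2: (-5)(6) − (-9)(3.5) = 1.5
V_2→V_3: (-9)(-11) − (-15)(6) = 189
V_3→V_4: (-15)(-4.5) − (-9)(-11) = -31.5
V_4→V_5: (-9)(3) − (10)(-4.5) = 18
V_5→V_6: (10)(10) − (12)(3) = 64
V_6→V_7: (12)(6) − (-4)(10) = 112
V_7→V_8: (-4)(5) − (-4)(6) = 4
V_8→V_1: (-4)(3.5) − (-5)(5) = 11
Σ = 368
Signed area = Σ/2 = 184 (positive ⇒ counter-clockwise traversal).

184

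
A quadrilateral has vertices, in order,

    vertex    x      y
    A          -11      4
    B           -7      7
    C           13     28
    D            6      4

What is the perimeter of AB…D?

76

|AB| = √((4)² + (3)²) = √25 = 5
|BC| = √((20)² + (21)²) = √841 = 29
|CD| = √((-7)² + (-24)²) = √625 = 25
|DA| = √((-17)² + (0)²) = √289 = 17
Perimeter = 5 + 29 + 25 + 17 = 76.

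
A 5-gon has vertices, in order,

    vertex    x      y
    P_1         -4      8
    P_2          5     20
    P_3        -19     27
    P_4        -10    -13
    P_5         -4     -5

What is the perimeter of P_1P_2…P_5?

104

|P_1P_2| = √((9)² + (12)²) = √225 = 15
|P_2P_3| = √((-24)² + (7)²) = √625 = 25
|P_3P_4| = √((9)² + (-40)²) = √1681 = 41
|P_4P_5| = √((6)² + (8)²) = √100 = 10
|P_5P_1| = √((0)² + (13)²) = √169 = 13
Perimeter = 15 + 25 + 41 + 10 + 13 = 104.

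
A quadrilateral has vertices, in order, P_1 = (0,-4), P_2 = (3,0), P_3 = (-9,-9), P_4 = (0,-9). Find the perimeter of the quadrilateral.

34

|P_1P_2| = √((3)² + (4)²) = √25 = 5
|P_2P_3| = √((-12)² + (-9)²) = √225 = 15
|P_3P_4| = √((9)² + (0)²) = √81 = 9
|P_4P_1| = √((0)² + (5)²) = √25 = 5
Perimeter = 5 + 15 + 9 + 5 = 34.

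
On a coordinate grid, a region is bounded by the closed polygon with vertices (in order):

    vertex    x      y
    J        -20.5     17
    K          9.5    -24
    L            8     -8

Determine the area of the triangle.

Apply the shoelace (surveyor's) formula: 2A = Σ (x_i·y_{i+1} − x_{i+1}·y_i), indices taken mod 3.
Σ = (330.5) + (116) + (-28) = 418.5
Area = |Σ|/2 = 209.25.

209.25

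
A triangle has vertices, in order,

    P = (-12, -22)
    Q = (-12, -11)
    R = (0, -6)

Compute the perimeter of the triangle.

|PQ| = √((0)² + (11)²) = √121 = 11
|QR| = √((12)² + (5)²) = √169 = 13
|RP| = √((-12)² + (-16)²) = √400 = 20
Perimeter = 11 + 13 + 20 = 44.

44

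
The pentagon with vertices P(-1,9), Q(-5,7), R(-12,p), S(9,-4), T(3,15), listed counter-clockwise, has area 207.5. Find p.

Write out the shoelace sum; only the two edges meeting at R involve p:
2·Area = [((-5)·p − (-12)·7) + ((-12)·(-4) − 9·p)] + 227
       = -14·p + 359 = 415
⇒ p = -4.

-4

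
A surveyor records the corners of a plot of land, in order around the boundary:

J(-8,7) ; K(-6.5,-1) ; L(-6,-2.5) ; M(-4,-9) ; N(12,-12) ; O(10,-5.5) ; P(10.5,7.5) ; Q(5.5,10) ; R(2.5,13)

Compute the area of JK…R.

Σ = (53.5) + (10.25) + (44) + (156) + (54) + (132.75) + (63.75) + (46.5) + (121.5) = 682.25
Area = |Σ|/2 = 341.125.

341.125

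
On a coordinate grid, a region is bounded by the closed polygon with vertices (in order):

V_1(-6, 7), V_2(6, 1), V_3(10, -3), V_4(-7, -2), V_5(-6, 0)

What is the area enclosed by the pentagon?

85.5

Apply the shoelace formula: 2A = Σ (x_i·y_{i+1} − x_{i+1}·y_i), indices taken mod 5.
Σ = (-48) + (-28) + (-41) + (-12) + (-42) = -171
Area = |Σ|/2 = 85.5.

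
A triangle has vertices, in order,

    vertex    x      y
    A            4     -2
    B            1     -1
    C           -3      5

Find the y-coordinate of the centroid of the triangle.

Apply the shoelace (surveyor's) formula. First the cross-terms c_i = x_i·y_{i+1} − x_{i+1}·y_i:
  -2, 2, -14  ⇒  2A = -14, A = -7.
Then Σ (y_i + y_{i+1})·c_i = -28, so ȳ = -28 / (6·(-7)) = 2/3.

2/3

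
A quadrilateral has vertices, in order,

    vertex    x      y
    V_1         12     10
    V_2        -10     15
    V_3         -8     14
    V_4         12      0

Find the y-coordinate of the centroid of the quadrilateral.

439/53

Apply the surveyor's formula. First the cross-terms c_i = x_i·y_{i+1} − x_{i+1}·y_i:
  280, -20, -168, 120  ⇒  2A = 212, A = 106.
Then Σ (y_i + y_{i+1})·c_i = 5268, so ȳ = 5268 / (6·106) = 439/53.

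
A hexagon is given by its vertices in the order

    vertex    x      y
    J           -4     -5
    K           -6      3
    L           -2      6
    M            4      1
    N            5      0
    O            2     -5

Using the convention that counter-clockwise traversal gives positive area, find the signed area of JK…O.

-79

J→K: (-4)(3) − (-6)(-5) = -42
K→L: (-6)(6) − (-2)(3) = -30
L→M: (-2)(1) − (4)(6) = -26
M→N: (4)(0) − (5)(1) = -5
N→O: (5)(-5) − (2)(0) = -25
O→J: (2)(-5) − (-4)(-5) = -30
Σ = -158
Signed area = Σ/2 = -79 (negative ⇒ clockwise traversal).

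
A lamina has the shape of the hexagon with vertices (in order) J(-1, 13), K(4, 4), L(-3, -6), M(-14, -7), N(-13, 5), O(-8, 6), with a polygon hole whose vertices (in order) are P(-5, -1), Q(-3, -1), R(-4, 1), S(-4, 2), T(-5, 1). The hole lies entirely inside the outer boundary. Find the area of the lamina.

210.5

Outer boundary:
Apply Gauss's area formula: 2A = Σ (x_i·y_{i+1} − x_{i+1}·y_i), indices taken mod 6.
Σ = (-56) + (-12) + (-63) + (-161) + (-38) + (-98) = -428
Area = |Σ|/2 = 214.
Hole:
Apply the surveyor's formula: 2A = Σ (x_i·y_{i+1} − x_{i+1}·y_i), indices taken mod 5.
Σ = (2) + (-7) + (-4) + (6) + (10) = 7
Area = |Σ|/2 = 3.5.
Net area = 214 − 3.5 = 210.5.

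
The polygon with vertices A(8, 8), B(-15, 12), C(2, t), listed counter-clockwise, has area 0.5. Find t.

9

Write out the shoelace sum; only the two edges meeting at C involve t:
2·Area = [((-15)·t − 2·12) + (2·8 − 8·t)] + 216
       = -23·t + 208 = 1
⇒ t = 9.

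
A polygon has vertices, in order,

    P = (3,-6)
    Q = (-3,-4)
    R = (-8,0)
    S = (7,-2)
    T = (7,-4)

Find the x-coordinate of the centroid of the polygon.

16/27

Apply the shoelace (surveyor's) formula. First the cross-terms c_i = x_i·y_{i+1} − x_{i+1}·y_i:
  -30, -32, 16, -14, -30  ⇒  2A = -90, A = -45.
Then Σ (x_i + x_{i+1})·c_i = -160, so x̄ = -160 / (6·(-45)) = 16/27.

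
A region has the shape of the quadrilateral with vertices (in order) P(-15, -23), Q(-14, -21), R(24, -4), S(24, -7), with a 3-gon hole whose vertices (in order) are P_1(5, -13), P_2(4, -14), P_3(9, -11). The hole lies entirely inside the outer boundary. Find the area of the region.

87

Outer boundary:
Apply the surveyor's formula: 2A = Σ (x_i·y_{i+1} − x_{i+1}·y_i), indices taken mod 4.
Cross-terms: -7, 560, -72, -657  ⇒  Σ = -176
Area = |Σ|/2 = 88.
Hole:
P_1→P_2: (5)(-14) − (4)(-13) = -18
P_2→P_3: (4)(-11) − (9)(-14) = 82
P_3→P_1: (9)(-13) − (5)(-11) = -62
Σ = 2
Area = |Σ|/2 = 1.
Net area = 88 − 1 = 87.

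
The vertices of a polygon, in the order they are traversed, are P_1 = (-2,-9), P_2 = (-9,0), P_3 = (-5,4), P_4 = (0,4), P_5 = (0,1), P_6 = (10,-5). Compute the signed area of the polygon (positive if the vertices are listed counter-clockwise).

Apply the shoelace formula: 2A = Σ (x_i·y_{i+1} − x_{i+1}·y_i), indices taken mod 6.
P_1→P_2: (-2)(0) − (-9)(-9) = -81
P_2→P_3: (-9)(4) − (-5)(0) = -36
P_3→P_4: (-5)(4) − (0)(4) = -20
P_4→P_5: (0)(1) − (0)(4) = 0
P_5→P_6: (0)(-5) − (10)(1) = -10
P_6→P_1: (10)(-9) − (-2)(-5) = -100
Σ = -247
Signed area = Σ/2 = -123.5 (negative ⇒ clockwise traversal).

-123.5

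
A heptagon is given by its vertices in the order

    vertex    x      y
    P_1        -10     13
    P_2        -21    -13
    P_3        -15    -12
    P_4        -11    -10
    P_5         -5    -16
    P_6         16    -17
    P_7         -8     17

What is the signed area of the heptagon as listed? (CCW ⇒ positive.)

Apply Gauss's area formula: 2A = Σ (x_i·y_{i+1} − x_{i+1}·y_i), indices taken mod 7.
P_1→P_2: (-10)(-13) − (-21)(13) = 403
P_2→P_3: (-21)(-12) − (-15)(-13) = 57
P_3→P_4: (-15)(-10) − (-11)(-12) = 18
P_4→P_5: (-11)(-16) − (-5)(-10) = 126
P_5→P_6: (-5)(-17) − (16)(-16) = 341
P_6→P_7: (16)(17) − (-8)(-17) = 136
P_7→P_1: (-8)(13) − (-10)(17) = 66
Σ = 1147
Signed area = Σ/2 = 573.5 (positive ⇒ counter-clockwise traversal).

573.5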